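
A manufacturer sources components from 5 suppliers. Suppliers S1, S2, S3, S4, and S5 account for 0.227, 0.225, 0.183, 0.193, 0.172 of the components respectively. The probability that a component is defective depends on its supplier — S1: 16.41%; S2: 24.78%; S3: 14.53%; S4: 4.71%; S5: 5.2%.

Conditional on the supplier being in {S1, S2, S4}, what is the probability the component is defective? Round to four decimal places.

Let S = {S1, S2, S4}.
P(S) = 0.227 + 0.225 + 0.193 = 0.645.
P(D ∩ S) = 0.1641·0.227 + 0.2478·0.225 + 0.0471·0.193 = 0.0372507 + 0.055755 + 0.0090903 = 0.102096.
P(D | S) = 0.102096 / 0.645 = 0.158288…

P(D|S) ≈ 0.1583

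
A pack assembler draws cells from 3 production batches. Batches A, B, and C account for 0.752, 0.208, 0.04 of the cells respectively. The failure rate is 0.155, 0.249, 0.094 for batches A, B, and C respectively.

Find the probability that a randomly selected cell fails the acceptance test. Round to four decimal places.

Summing over the partition,
P(F) = P(F|A)·P(A) + P(F|B)·P(B) + P(F|C)·P(C)
      = 0.155·0.752 + 0.249·0.208 + 0.094·0.04
      = 0.11656 + 0.051792 + 0.00376 = 0.172112

0.1721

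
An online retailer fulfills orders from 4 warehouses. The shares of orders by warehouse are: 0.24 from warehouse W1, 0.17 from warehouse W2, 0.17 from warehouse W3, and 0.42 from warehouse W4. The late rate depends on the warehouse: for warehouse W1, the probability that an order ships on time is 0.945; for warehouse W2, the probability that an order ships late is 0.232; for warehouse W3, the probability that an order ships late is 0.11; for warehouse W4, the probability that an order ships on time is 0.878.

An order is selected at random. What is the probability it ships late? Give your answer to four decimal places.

P(L) ≈ 0.1226

P(L|W1) = 1 − 0.945 = 0.055.
P(L|W4) = 1 − 0.878 = 0.122.
P(L) = P(L|W1)·P(W1) + P(L|W2)·P(W2) + P(L|W3)·P(W3) + P(L|W4)·P(W4)
      = 0.055·0.24 + 0.232·0.17 + 0.11·0.17 + 0.122·0.42
      = 0.0132 + 0.03944 + 0.0187 + 0.05124 = 0.12258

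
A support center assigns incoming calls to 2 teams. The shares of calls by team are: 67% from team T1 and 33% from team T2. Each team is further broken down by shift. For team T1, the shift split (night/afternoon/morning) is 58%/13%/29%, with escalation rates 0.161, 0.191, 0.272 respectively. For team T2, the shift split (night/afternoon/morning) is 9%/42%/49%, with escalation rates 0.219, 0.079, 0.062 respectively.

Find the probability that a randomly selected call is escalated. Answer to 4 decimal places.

P(E|T1) = 0.58·0.161 + 0.13·0.191 + 0.29·0.272 = 0.09338 + 0.02483 + 0.07888 = 0.19709
P(E|T2) = 0.09·0.219 + 0.42·0.079 + 0.49·0.062 = 0.01971 + 0.03318 + 0.03038 = 0.08327
Then overall,
P(E) = 0.67·0.19709 + 0.33·0.08327
      = 0.1320503 + 0.0274791 = 0.1595294

0.1595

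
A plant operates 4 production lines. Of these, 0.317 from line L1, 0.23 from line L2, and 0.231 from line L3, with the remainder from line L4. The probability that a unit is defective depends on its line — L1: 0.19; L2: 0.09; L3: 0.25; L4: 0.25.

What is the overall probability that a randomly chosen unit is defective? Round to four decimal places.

P(L4) = 1 − (0.317 + 0.23 + 0.231) = 0.222.
By the law of total probability,
P(D) = P(D|L1)·P(L1) + P(D|L2)·P(L2) + P(D|L3)·P(L3) + P(D|L4)·P(L4)
      = 0.19·0.317 + 0.09·0.23 + 0.25·0.231 + 0.25·0.222
      = 0.06023 + 0.0207 + 0.05775 + 0.0555 = 0.19418

P(D) ≈ 0.1942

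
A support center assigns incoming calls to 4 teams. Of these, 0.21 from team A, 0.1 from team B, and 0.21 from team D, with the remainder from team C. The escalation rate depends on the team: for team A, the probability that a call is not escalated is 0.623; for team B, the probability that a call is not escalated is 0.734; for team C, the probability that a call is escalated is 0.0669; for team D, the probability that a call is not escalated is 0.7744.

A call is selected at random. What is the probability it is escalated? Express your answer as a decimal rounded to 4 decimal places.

P(C) = 1 − (0.21 + 0.1 + 0.21) = 0.48.
P(E|A) = 1 − 0.623 = 0.377.
P(E|B) = 1 − 0.734 = 0.266.
P(E|D) = 1 − 0.7744 = 0.2256.
Using total probability over the partition,
P(E) = P(E|A)·P(A) + P(E|B)·P(B) + P(E|C)·P(C) + P(E|D)·P(D)
      = 0.377·0.21 + 0.266·0.1 + 0.0669·0.48 + 0.2256·0.21
      = 0.07917 + 0.0266 + 0.032112 + 0.047376 = 0.185258

0.1853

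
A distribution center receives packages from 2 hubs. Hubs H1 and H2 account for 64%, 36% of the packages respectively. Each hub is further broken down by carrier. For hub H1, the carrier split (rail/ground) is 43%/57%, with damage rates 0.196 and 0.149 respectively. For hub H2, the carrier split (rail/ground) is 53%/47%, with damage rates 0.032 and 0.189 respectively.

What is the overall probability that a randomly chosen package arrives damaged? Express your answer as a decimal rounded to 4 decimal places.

P(D|H1) = 0.43·0.196 + 0.57·0.149 = 0.08428 + 0.08493 = 0.16921
P(D|H2) = 0.53·0.032 + 0.47·0.189 = 0.01696 + 0.08883 = 0.10579
By total probability over the outer partition,
P(D) = 0.64·0.16921 + 0.36·0.10579
      = 0.1082944 + 0.0380844 = 0.1463788

0.1464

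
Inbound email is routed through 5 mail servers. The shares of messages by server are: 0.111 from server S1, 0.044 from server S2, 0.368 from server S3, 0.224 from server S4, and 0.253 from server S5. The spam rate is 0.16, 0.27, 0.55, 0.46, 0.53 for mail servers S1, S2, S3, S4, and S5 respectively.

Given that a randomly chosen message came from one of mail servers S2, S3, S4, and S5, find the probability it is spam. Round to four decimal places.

Let J = {S2, S3, S4, S5}.
P(J) = 0.044 + 0.368 + 0.224 + 0.253 = 0.889.
P(S ∩ J) = 0.27·0.044 + 0.55·0.368 + 0.46·0.224 + 0.53·0.253 = 0.01188 + 0.2024 + 0.10304 + 0.13409 = 0.45141.
P(S | J) = 0.45141 / 0.889 = 0.507773…

0.5078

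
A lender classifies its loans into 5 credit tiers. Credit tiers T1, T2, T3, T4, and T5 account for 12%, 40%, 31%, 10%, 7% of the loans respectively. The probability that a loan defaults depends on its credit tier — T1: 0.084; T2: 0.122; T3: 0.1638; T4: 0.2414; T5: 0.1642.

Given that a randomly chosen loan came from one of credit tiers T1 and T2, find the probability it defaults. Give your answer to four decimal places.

P(D|S) ≈ 0.1132

Let S = {T1, T2}.
P(S) = 0.12 + 0.4 = 0.52.
P(D ∩ S) = 0.084·0.12 + 0.122·0.4 = 0.01008 + 0.0488 = 0.05888.
P(D | S) = 0.05888 / 0.52 = 0.113231…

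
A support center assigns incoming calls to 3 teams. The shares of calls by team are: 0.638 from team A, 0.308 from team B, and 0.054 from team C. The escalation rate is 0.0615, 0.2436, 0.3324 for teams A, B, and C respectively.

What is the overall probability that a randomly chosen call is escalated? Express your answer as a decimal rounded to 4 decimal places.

P(E) = P(E|A)·P(A) + P(E|B)·P(B) + P(E|C)·P(C)
      = 0.0615·0.638 + 0.2436·0.308 + 0.3324·0.054
      = 0.039237 + 0.0750288 + 0.0179496 = 0.1322154

0.1322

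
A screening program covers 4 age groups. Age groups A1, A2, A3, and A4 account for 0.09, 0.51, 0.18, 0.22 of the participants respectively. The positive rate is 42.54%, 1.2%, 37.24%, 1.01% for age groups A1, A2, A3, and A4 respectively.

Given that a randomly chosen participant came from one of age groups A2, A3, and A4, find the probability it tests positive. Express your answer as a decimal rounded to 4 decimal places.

Let S = {A2, A3, A4}.
P(S) = 0.51 + 0.18 + 0.22 = 0.91.
P(T ∩ S) = 0.012·0.51 + 0.3724·0.18 + 0.0101·0.22 = 0.00612 + 0.067032 + 0.002222 = 0.075374.
P(T | S) = 0.075374 / 0.91 = 0.082829…

P(T|S) ≈ 0.0828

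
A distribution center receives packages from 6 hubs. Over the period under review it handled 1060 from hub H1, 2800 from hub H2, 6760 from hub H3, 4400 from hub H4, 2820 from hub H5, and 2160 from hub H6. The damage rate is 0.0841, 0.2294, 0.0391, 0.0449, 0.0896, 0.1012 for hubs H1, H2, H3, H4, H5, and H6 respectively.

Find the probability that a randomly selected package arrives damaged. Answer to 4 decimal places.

Total: 1060 + 2800 + 6760 + 4400 + 2820 + 2160 = 20000.
P(H1) = 1060/20000 = 0.053. P(H2) = 2800/20000 = 0.14. P(H3) = 6760/20000 = 0.338. P(H4) = 4400/20000 = 0.22. P(H5) = 2820/20000 = 0.141. P(H6) = 2160/20000 = 0.108.
P(D) = P(D|H1)·P(H1) + P(D|H2)·P(H2) + P(D|H3)·P(H3) + P(D|H4)·P(H4) + P(D|H5)·P(H5) + P(D|H6)·P(H6)
      = 0.0841·0.053 + 0.2294·0.14 + 0.0391·0.338 + 0.0449·0.22 + 0.0896·0.141 + 0.1012·0.108
      = 0.0044573 + 0.032116 + 0.0132158 + 0.009878 + 0.0126336 + 0.0109296 = 0.0832303

P(D) ≈ 0.0832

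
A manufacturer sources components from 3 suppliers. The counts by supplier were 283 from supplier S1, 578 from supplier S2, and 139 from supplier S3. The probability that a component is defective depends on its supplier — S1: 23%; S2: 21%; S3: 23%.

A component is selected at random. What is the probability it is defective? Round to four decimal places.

Total: 283 + 578 + 139 = 1000.
P(S1) = 283/1000 = 0.283. P(S2) = 578/1000 = 0.578. P(S3) = 139/1000 = 0.139.
Using total probability over the partition,
P(D) = P(D|S1)·P(S1) + P(D|S2)·P(S2) + P(D|S3)·P(S3)
      = 0.23·0.283 + 0.21·0.578 + 0.23·0.139
      = 0.06509 + 0.12138 + 0.03197 = 0.21844

0.2184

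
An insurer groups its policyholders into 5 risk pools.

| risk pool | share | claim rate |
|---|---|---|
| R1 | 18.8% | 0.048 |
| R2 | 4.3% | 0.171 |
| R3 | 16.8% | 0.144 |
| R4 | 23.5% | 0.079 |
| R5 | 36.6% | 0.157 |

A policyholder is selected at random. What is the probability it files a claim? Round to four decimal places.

P(C) ≈ 0.1166

P(C) = P(C|R1)·P(R1) + P(C|R2)·P(R2) + P(C|R3)·P(R3) + P(C|R4)·P(R4) + P(C|R5)·P(R5)
      = 0.048·0.188 + 0.171·0.043 + 0.144·0.168 + 0.079·0.235 + 0.157·0.366
      = 0.009024 + 0.007353 + 0.024192 + 0.018565 + 0.057462 = 0.116596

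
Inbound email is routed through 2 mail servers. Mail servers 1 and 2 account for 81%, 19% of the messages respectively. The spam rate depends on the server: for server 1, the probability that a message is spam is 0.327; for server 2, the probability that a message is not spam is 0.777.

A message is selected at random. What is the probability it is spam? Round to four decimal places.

P(S|2) = 1 − 0.777 = 0.223.
P(S) = P(S|1)·P(1) + P(S|2)·P(2)
      = 0.327·0.81 + 0.223·0.19
      = 0.26487 + 0.04237 = 0.30724

0.3072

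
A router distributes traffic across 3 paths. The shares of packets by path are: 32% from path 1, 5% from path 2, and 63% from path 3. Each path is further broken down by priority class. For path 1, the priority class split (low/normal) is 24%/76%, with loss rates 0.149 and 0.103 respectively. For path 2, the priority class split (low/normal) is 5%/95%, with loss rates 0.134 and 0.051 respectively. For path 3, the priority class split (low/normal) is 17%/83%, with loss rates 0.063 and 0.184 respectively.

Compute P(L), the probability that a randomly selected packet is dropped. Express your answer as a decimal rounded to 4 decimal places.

P(L|1) = 0.24·0.149 + 0.76·0.103 = 0.03576 + 0.07828 = 0.11404
P(L|2) = 0.05·0.134 + 0.95·0.051 = 0.0067 + 0.04845 = 0.05515
P(L|3) = 0.17·0.063 + 0.83·0.184 = 0.01071 + 0.15272 = 0.16343
By total probability over the outer partition,
P(L) = 0.32·0.11404 + 0.05·0.05515 + 0.63·0.16343
      = 0.0364928 + 0.0027575 + 0.1029609 = 0.1422112

0.1422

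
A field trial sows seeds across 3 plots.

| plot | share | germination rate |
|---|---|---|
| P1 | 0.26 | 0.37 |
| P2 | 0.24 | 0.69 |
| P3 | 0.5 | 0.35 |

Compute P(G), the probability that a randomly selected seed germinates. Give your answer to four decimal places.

Using total probability over the partition,
P(G) = P(G|P1)·P(P1) + P(G|P2)·P(P2) + P(G|P3)·P(P3)
      = 0.37·0.26 + 0.69·0.24 + 0.35·0.5
      = 0.0962 + 0.1656 + 0.175 = 0.4368

0.4368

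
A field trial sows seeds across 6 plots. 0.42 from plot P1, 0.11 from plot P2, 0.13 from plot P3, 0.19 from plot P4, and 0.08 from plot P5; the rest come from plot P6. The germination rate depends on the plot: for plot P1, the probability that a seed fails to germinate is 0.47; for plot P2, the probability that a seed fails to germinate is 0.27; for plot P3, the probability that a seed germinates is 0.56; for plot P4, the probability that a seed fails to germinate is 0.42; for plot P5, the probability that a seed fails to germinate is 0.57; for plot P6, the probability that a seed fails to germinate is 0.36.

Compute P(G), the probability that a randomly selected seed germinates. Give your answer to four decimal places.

P(G) ≈ 0.5651

P(P6) = 1 − (0.42 + 0.11 + 0.13 + 0.19 + 0.08) = 0.07.
P(G|P1) = 1 − 0.47 = 0.53.
P(G|P2) = 1 − 0.27 = 0.73.
P(G|P4) = 1 − 0.42 = 0.58.
P(G|P5) = 1 − 0.57 = 0.43.
P(G|P6) = 1 − 0.36 = 0.64.
P(G) = P(G|P1)·P(P1) + P(G|P2)·P(P2) + P(G|P3)·P(P3) + P(G|P4)·P(P4) + P(G|P5)·P(P5) + P(G|P6)·P(P6)
      = 0.53·0.42 + 0.73·0.11 + 0.56·0.13 + 0.58·0.19 + 0.43·0.08 + 0.64·0.07
      = 0.2226 + 0.0803 + 0.0728 + 0.1102 + 0.0344 + 0.0448 = 0.5651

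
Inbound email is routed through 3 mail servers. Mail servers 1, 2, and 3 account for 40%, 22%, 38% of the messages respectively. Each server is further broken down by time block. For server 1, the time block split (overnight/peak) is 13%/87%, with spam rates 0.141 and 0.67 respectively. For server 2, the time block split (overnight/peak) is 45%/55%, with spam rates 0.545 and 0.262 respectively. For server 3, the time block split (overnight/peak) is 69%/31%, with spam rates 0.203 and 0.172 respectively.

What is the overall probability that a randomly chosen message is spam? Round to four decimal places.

P(S|1) = 0.13·0.141 + 0.87·0.67 = 0.01833 + 0.5829 = 0.60123
P(S|2) = 0.45·0.545 + 0.55·0.262 = 0.24525 + 0.1441 = 0.38935
P(S|3) = 0.69·0.203 + 0.31·0.172 = 0.14007 + 0.05332 = 0.19339
By total probability over the outer partition,
P(S) = 0.4·0.60123 + 0.22·0.38935 + 0.38·0.19339
      = 0.240492 + 0.085657 + 0.0734882 = 0.3996372

P(S) ≈ 0.3996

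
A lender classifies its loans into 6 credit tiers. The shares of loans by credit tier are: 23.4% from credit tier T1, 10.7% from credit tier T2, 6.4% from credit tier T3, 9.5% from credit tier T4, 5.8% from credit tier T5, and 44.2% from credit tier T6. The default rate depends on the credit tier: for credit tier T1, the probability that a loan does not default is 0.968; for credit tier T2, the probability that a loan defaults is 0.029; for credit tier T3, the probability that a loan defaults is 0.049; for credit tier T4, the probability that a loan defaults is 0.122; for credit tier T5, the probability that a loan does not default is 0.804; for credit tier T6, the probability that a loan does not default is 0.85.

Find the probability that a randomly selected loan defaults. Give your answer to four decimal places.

P(D|T1) = 1 − 0.968 = 0.032.
P(D|T5) = 1 − 0.804 = 0.196.
P(D|T6) = 1 − 0.85 = 0.15.
Summing over the partition,
P(D) = P(D|T1)·P(T1) + P(D|T2)·P(T2) + P(D|T3)·P(T3) + P(D|T4)·P(T4) + P(D|T5)·P(T5) + P(D|T6)·P(T6)
      = 0.032·0.234 + 0.029·0.107 + 0.049·0.064 + 0.122·0.095 + 0.196·0.058 + 0.15·0.442
      = 0.007488 + 0.003103 + 0.003136 + 0.01159 + 0.011368 + 0.0663 = 0.102985

0.1030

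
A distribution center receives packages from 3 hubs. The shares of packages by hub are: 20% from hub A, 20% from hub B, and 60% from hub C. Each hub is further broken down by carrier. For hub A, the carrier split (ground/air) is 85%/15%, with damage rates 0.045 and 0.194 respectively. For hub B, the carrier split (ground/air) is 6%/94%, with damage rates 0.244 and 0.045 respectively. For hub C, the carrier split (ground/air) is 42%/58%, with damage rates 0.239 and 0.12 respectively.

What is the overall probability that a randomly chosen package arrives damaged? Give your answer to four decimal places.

P(D|A) = 0.85·0.045 + 0.15·0.194 = 0.03825 + 0.0291 = 0.06735
P(D|B) = 0.06·0.244 + 0.94·0.045 = 0.01464 + 0.0423 = 0.05694
P(D|C) = 0.42·0.239 + 0.58·0.12 = 0.10038 + 0.0696 = 0.16998
Then overall,
P(D) = 0.2·0.06735 + 0.2·0.05694 + 0.6·0.16998
      = 0.01347 + 0.011388 + 0.101988 = 0.126846

P(D) ≈ 0.1268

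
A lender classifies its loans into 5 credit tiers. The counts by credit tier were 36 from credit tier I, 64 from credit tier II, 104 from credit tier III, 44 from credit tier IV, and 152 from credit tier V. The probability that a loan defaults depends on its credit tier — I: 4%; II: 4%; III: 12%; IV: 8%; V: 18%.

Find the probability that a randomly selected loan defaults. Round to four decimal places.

P(D) ≈ 0.1184

Total: 36 + 64 + 104 + 44 + 152 = 400.
P(I) = 36/400 = 0.09. P(II) = 64/400 = 0.16. P(III) = 104/400 = 0.26. P(IV) = 44/400 = 0.11. P(V) = 152/400 = 0.38.
Summing over the partition,
P(D) = P(D|I)·P(I) + P(D|II)·P(II) + P(D|III)·P(III) + P(D|IV)·P(IV) + P(D|V)·P(V)
      = 0.04·0.09 + 0.04·0.16 + 0.12·0.26 + 0.08·0.11 + 0.18·0.38
      = 0.0036 + 0.0064 + 0.0312 + 0.0088 + 0.0684 = 0.1184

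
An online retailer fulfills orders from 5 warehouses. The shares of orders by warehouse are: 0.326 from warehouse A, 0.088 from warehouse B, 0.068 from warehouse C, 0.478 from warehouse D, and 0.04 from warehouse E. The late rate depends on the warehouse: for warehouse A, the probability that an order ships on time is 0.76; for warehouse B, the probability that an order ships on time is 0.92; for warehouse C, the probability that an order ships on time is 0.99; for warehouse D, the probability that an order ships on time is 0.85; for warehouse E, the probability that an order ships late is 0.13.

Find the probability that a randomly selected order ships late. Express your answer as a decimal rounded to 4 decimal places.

0.1629

P(L|A) = 1 − 0.76 = 0.24.
P(L|B) = 1 − 0.92 = 0.08.
P(L|C) = 1 − 0.99 = 0.01.
P(L|D) = 1 − 0.85 = 0.15.
P(L) = P(L|A)·P(A) + P(L|B)·P(B) + P(L|C)·P(C) + P(L|D)·P(D) + P(L|E)·P(E)
      = 0.24·0.326 + 0.08·0.088 + 0.01·0.068 + 0.15·0.478 + 0.13·0.04
      = 0.07824 + 0.00704 + 0.00068 + 0.0717 + 0.0052 = 0.16286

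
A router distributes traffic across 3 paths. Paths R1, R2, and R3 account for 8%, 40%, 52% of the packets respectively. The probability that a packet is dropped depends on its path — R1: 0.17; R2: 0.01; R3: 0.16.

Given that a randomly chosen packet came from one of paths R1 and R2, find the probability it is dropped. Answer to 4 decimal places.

P(L|S) ≈ 0.0367

Let S = {R1, R2}.
P(S) = 0.08 + 0.4 = 0.48.
P(L ∩ S) = 0.17·0.08 + 0.01·0.4 = 0.0136 + 0.004 = 0.0176.
P(L | S) = 0.0176 / 0.48 = 0.036667…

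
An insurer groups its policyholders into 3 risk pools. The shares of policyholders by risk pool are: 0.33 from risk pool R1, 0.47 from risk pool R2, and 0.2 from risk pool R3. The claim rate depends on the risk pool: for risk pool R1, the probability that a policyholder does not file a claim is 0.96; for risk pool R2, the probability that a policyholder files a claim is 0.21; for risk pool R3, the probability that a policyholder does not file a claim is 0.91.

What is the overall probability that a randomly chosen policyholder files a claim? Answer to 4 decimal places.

P(C|R1) = 1 − 0.96 = 0.04.
P(C|R3) = 1 − 0.91 = 0.09.
P(C) = P(C|R1)·P(R1) + P(C|R2)·P(R2) + P(C|R3)·P(R3)
      = 0.04·0.33 + 0.21·0.47 + 0.09·0.2
      = 0.0132 + 0.0987 + 0.018 = 0.1299

P(C) ≈ 0.1299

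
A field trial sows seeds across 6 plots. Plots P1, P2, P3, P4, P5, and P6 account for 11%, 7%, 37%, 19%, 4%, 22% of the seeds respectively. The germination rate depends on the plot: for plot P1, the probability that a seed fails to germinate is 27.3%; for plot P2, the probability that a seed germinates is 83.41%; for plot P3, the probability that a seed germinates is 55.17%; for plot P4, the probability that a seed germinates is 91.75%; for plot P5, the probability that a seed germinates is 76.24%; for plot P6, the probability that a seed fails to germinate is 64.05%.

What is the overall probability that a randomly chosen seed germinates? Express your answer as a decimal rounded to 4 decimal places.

P(G) ≈ 0.6264

P(G|P1) = 1 − 0.273 = 0.727.
P(G|P6) = 1 − 0.6405 = 0.3595.
P(G) = P(G|P1)·P(P1) + P(G|P2)·P(P2) + P(G|P3)·P(P3) + P(G|P4)·P(P4) + P(G|P5)·P(P5) + P(G|P6)·P(P6)
      = 0.727·0.11 + 0.8341·0.07 + 0.5517·0.37 + 0.9175·0.19 + 0.7624·0.04 + 0.3595·0.22
      = 0.07997 + 0.058387 + 0.204129 + 0.174325 + 0.030496 + 0.07909 = 0.626397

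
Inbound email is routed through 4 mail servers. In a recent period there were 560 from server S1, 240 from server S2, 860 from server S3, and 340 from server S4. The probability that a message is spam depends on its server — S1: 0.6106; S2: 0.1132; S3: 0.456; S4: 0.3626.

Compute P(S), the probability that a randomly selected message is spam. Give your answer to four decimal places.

0.4423

Total: 560 + 240 + 860 + 340 = 2000.
P(S1) = 560/2000 = 0.28. P(S2) = 240/2000 = 0.12. P(S3) = 860/2000 = 0.43. P(S4) = 340/2000 = 0.17.
P(S) = P(S|S1)·P(S1) + P(S|S2)·P(S2) + P(S|S3)·P(S3) + P(S|S4)·P(S4)
      = 0.6106·0.28 + 0.1132·0.12 + 0.456·0.43 + 0.3626·0.17
      = 0.170968 + 0.013584 + 0.19608 + 0.061642 = 0.442274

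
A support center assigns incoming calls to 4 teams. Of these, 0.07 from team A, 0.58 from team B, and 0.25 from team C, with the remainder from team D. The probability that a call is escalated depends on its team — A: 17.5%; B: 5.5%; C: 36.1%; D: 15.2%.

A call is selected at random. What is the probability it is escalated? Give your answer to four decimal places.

0.1496

P(D) = 1 − (0.07 + 0.58 + 0.25) = 0.1.
Summing over the partition,
P(E) = P(E|A)·P(A) + P(E|B)·P(B) + P(E|C)·P(C) + P(E|D)·P(D)
      = 0.175·0.07 + 0.055·0.58 + 0.361·0.25 + 0.152·0.1
      = 0.01225 + 0.0319 + 0.09025 + 0.0152 = 0.1496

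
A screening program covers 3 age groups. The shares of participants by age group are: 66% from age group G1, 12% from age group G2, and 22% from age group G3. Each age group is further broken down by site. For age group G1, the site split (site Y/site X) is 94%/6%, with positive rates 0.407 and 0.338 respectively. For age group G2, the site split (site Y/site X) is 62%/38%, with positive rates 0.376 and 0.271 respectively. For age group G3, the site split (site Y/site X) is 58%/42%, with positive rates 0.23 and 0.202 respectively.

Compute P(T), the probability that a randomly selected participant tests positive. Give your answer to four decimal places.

P(T|G1) = 0.94·0.407 + 0.06·0.338 = 0.38258 + 0.02028 = 0.40286
P(T|G2) = 0.62·0.376 + 0.38·0.271 = 0.23312 + 0.10298 = 0.3361
P(T|G3) = 0.58·0.23 + 0.42·0.202 = 0.1334 + 0.08484 = 0.21824
By total probability over the outer partition,
P(T) = 0.66·0.40286 + 0.12·0.3361 + 0.22·0.21824
      = 0.2658876 + 0.040332 + 0.0480128 = 0.3542324

P(T) ≈ 0.3542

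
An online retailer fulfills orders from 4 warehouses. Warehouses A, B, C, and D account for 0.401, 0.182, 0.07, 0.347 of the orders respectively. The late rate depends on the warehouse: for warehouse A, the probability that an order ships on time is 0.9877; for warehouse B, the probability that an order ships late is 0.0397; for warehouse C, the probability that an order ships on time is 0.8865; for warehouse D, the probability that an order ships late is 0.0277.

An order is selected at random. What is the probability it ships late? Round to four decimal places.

P(L) ≈ 0.0297

P(L|A) = 1 − 0.9877 = 0.0123.
P(L|C) = 1 − 0.8865 = 0.1135.
By the law of total probability,
P(L) = P(L|A)·P(A) + P(L|B)·P(B) + P(L|C)·P(C) + P(L|D)·P(D)
      = 0.0123·0.401 + 0.0397·0.182 + 0.1135·0.07 + 0.0277·0.347
      = 0.0049323 + 0.0072254 + 0.007945 + 0.0096119 = 0.0297146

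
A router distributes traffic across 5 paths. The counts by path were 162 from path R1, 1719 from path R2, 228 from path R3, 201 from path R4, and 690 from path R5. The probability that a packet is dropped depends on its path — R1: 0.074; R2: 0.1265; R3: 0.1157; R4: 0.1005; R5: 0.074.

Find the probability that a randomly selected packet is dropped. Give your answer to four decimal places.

P(L) ≈ 0.1090

Total: 162 + 1719 + 228 + 201 + 690 = 3000.
P(R1) = 162/3000 = 0.054. P(R2) = 1719/3000 = 0.573. P(R3) = 228/3000 = 0.076. P(R4) = 201/3000 = 0.067. P(R5) = 690/3000 = 0.23.
Using total probability over the partition,
P(L) = P(L|R1)·P(R1) + P(L|R2)·P(R2) + P(L|R3)·P(R3) + P(L|R4)·P(R4) + P(L|R5)·P(R5)
      = 0.074·0.054 + 0.1265·0.573 + 0.1157·0.076 + 0.1005·0.067 + 0.074·0.23
      = 0.003996 + 0.0724845 + 0.0087932 + 0.0067335 + 0.01702 = 0.1090272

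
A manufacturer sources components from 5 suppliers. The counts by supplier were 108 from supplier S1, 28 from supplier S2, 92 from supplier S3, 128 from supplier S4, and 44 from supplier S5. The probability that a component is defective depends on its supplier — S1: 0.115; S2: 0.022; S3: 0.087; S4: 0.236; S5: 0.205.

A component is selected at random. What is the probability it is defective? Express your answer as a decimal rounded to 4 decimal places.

Total: 108 + 28 + 92 + 128 + 44 = 400.
P(S1) = 108/400 = 0.27. P(S2) = 28/400 = 0.07. P(S3) = 92/400 = 0.23. P(S4) = 128/400 = 0.32. P(S5) = 44/400 = 0.11.
P(D) = P(D|S1)·P(S1) + P(D|S2)·P(S2) + P(D|S3)·P(S3) + P(D|S4)·P(S4) + P(D|S5)·P(S5)
      = 0.115·0.27 + 0.022·0.07 + 0.087·0.23 + 0.236·0.32 + 0.205·0.11
      = 0.03105 + 0.00154 + 0.02001 + 0.07552 + 0.02255 = 0.15067

P(D) ≈ 0.1507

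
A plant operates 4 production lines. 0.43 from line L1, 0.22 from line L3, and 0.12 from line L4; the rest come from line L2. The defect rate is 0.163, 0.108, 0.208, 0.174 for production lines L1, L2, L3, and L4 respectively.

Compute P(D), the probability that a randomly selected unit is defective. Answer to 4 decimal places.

0.1616

P(L2) = 1 − (0.43 + 0.22 + 0.12) = 0.23.
P(D) = P(D|L1)·P(L1) + P(D|L2)·P(L2) + P(D|L3)·P(L3) + P(D|L4)·P(L4)
      = 0.163·0.43 + 0.108·0.23 + 0.208·0.22 + 0.174·0.12
      = 0.07009 + 0.02484 + 0.04576 + 0.02088 = 0.16157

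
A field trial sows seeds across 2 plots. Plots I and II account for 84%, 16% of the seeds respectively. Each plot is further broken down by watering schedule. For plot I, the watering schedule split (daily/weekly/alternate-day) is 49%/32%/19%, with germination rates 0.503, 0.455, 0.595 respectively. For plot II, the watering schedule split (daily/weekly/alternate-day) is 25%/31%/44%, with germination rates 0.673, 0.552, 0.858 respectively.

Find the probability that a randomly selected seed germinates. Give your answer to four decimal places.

P(G|I) = 0.49·0.503 + 0.32·0.455 + 0.19·0.595 = 0.24647 + 0.1456 + 0.11305 = 0.50512
P(G|II) = 0.25·0.673 + 0.31·0.552 + 0.44·0.858 = 0.16825 + 0.17112 + 0.37752 = 0.71689
By total probability over the outer partition,
P(G) = 0.84·0.50512 + 0.16·0.71689
      = 0.4243008 + 0.1147024 = 0.5390032

P(G) ≈ 0.5390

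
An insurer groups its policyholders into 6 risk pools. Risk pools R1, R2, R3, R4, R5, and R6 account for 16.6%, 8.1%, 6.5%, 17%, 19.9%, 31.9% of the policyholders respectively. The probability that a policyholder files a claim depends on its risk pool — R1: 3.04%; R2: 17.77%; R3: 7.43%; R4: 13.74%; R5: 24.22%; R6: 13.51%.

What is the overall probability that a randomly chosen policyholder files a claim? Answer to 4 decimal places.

P(C) ≈ 0.1389

Using total probability over the partition,
P(C) = P(C|R1)·P(R1) + P(C|R2)·P(R2) + P(C|R3)·P(R3) + P(C|R4)·P(R4) + P(C|R5)·P(R5) + P(C|R6)·P(R6)
      = 0.0304·0.166 + 0.1777·0.081 + 0.0743·0.065 + 0.1374·0.17 + 0.2422·0.199 + 0.1351·0.319
      = 0.0050464 + 0.0143937 + 0.0048295 + 0.023358 + 0.0481978 + 0.0430969 = 0.1389223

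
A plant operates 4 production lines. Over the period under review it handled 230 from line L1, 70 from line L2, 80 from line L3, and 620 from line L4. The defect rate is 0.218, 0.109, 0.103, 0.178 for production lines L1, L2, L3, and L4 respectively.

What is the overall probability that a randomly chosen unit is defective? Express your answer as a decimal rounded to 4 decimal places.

Total: 230 + 70 + 80 + 620 = 1000.
P(L1) = 230/1000 = 0.23. P(L2) = 70/1000 = 0.07. P(L3) = 80/1000 = 0.08. P(L4) = 620/1000 = 0.62.
Summing over the partition,
P(D) = P(D|L1)·P(L1) + P(D|L2)·P(L2) + P(D|L3)·P(L3) + P(D|L4)·P(L4)
      = 0.218·0.23 + 0.109·0.07 + 0.103·0.08 + 0.178·0.62
      = 0.05014 + 0.00763 + 0.00824 + 0.11036 = 0.17637

P(D) ≈ 0.1764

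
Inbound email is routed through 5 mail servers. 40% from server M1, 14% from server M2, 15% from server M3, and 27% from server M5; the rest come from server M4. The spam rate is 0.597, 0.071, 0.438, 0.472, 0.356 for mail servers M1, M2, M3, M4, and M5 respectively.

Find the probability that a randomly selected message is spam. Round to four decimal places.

P(M4) = 1 − (0.4 + 0.14 + 0.15 + 0.27) = 0.04.
P(S) = P(S|M1)·P(M1) + P(S|M2)·P(M2) + P(S|M3)·P(M3) + P(S|M4)·P(M4) + P(S|M5)·P(M5)
      = 0.597·0.4 + 0.071·0.14 + 0.438·0.15 + 0.472·0.04 + 0.356·0.27
      = 0.2388 + 0.00994 + 0.0657 + 0.01888 + 0.09612 = 0.42944

0.4294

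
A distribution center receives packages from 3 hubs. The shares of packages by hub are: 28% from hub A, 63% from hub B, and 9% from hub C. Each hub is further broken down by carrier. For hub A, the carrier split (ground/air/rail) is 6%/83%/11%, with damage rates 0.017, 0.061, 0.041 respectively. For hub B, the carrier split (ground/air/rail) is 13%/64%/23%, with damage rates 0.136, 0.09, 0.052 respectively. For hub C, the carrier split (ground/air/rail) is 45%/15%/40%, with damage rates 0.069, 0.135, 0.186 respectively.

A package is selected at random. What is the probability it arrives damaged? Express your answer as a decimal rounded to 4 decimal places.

P(D|A) = 0.06·0.017 + 0.83·0.061 + 0.11·0.041 = 0.00102 + 0.05063 + 0.00451 = 0.05616
P(D|B) = 0.13·0.136 + 0.64·0.09 + 0.23·0.052 = 0.01768 + 0.0576 + 0.01196 = 0.08724
P(D|C) = 0.45·0.069 + 0.15·0.135 + 0.4·0.186 = 0.03105 + 0.02025 + 0.0744 = 0.1257
Then overall,
P(D) = 0.28·0.05616 + 0.63·0.08724 + 0.09·0.1257
      = 0.0157248 + 0.0549612 + 0.011313 = 0.081999

P(D) ≈ 0.0820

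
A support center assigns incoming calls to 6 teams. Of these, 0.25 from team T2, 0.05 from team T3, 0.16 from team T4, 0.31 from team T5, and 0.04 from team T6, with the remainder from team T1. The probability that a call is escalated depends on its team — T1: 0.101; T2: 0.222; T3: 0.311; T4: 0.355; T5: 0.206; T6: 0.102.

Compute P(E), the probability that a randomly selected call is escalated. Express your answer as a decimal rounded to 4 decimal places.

0.2150

P(T1) = 1 − (0.25 + 0.05 + 0.16 + 0.31 + 0.04) = 0.19.
P(E) = P(E|T1)·P(T1) + P(E|T2)·P(T2) + P(E|T3)·P(T3) + P(E|T4)·P(T4) + P(E|T5)·P(T5) + P(E|T6)·P(T6)
      = 0.101·0.19 + 0.222·0.25 + 0.311·0.05 + 0.355·0.16 + 0.206·0.31 + 0.102·0.04
      = 0.01919 + 0.0555 + 0.01555 + 0.0568 + 0.06386 + 0.00408 = 0.21498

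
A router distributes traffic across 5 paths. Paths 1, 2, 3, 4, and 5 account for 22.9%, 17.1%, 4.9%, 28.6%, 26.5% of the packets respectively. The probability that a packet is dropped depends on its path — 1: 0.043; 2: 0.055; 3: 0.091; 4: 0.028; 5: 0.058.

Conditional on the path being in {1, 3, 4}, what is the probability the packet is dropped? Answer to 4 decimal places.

Let S = {1, 3, 4}.
P(S) = 0.229 + 0.049 + 0.286 = 0.564.
P(L ∩ S) = 0.043·0.229 + 0.091·0.049 + 0.028·0.286 = 0.009847 + 0.004459 + 0.008008 = 0.022314.
P(L | S) = 0.022314 / 0.564 = 0.039564…

0.0396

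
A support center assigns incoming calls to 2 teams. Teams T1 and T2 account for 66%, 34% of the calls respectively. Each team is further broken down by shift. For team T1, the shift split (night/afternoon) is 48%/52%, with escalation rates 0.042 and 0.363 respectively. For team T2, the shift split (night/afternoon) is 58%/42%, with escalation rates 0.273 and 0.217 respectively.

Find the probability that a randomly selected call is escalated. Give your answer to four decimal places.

P(E|T1) = 0.48·0.042 + 0.52·0.363 = 0.02016 + 0.18876 = 0.20892
P(E|T2) = 0.58·0.273 + 0.42·0.217 = 0.15834 + 0.09114 = 0.24948
Then overall,
P(E) = 0.66·0.20892 + 0.34·0.24948
      = 0.1378872 + 0.0848232 = 0.2227104

P(E) ≈ 0.2227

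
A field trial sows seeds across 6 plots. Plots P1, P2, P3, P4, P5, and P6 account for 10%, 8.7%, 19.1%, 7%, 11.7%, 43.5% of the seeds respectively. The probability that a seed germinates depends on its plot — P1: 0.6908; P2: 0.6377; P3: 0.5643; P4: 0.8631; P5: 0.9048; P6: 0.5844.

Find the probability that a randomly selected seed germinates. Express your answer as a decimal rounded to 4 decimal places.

P(G) = P(G|P1)·P(P1) + P(G|P2)·P(P2) + P(G|P3)·P(P3) + P(G|P4)·P(P4) + P(G|P5)·P(P5) + P(G|P6)·P(P6)
      = 0.6908·0.1 + 0.6377·0.087 + 0.5643·0.191 + 0.8631·0.07 + 0.9048·0.117 + 0.5844·0.435
      = 0.06908 + 0.0554799 + 0.1077813 + 0.060417 + 0.1058616 + 0.254214 = 0.6528338

0.6528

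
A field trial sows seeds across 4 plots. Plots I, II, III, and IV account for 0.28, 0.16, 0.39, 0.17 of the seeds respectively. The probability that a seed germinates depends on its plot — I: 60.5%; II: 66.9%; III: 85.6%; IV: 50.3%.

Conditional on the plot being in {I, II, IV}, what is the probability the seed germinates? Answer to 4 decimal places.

0.5934

Let S = {I, II, IV}.
P(S) = 0.28 + 0.16 + 0.17 = 0.61.
P(G ∩ S) = 0.605·0.28 + 0.669·0.16 + 0.503·0.17 = 0.1694 + 0.10704 + 0.08551 = 0.36195.
P(G | S) = 0.36195 / 0.61 = 0.593361…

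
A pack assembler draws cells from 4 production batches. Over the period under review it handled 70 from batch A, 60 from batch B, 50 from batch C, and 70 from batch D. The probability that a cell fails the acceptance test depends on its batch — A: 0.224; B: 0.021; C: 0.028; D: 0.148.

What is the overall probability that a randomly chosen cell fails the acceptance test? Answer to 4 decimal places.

0.1148

Total: 70 + 60 + 50 + 70 = 250.
P(A) = 70/250 = 0.28. P(B) = 60/250 = 0.24. P(C) = 50/250 = 0.2. P(D) = 70/250 = 0.28.
P(F) = P(F|A)·P(A) + P(F|B)·P(B) + P(F|C)·P(C) + P(F|D)·P(D)
      = 0.224·0.28 + 0.021·0.24 + 0.028·0.2 + 0.148·0.28
      = 0.06272 + 0.00504 + 0.0056 + 0.04144 = 0.1148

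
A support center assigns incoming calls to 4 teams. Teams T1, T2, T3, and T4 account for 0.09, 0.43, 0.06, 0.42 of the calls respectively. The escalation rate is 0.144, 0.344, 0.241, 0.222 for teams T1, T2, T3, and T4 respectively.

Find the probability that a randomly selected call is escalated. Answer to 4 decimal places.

P(E) ≈ 0.2686

P(E) = P(E|T1)·P(T1) + P(E|T2)·P(T2) + P(E|T3)·P(T3) + P(E|T4)·P(T4)
      = 0.144·0.09 + 0.344·0.43 + 0.241·0.06 + 0.222·0.42
      = 0.01296 + 0.14792 + 0.01446 + 0.09324 = 0.26858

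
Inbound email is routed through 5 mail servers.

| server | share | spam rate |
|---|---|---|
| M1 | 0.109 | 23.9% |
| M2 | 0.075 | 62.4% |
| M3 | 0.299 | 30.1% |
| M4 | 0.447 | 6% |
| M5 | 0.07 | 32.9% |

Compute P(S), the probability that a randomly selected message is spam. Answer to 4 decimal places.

0.2127

By the law of total probability,
P(S) = P(S|M1)·P(M1) + P(S|M2)·P(M2) + P(S|M3)·P(M3) + P(S|M4)·P(M4) + P(S|M5)·P(M5)
      = 0.239·0.109 + 0.624·0.075 + 0.301·0.299 + 0.06·0.447 + 0.329·0.07
      = 0.026051 + 0.0468 + 0.089999 + 0.02682 + 0.02303 = 0.2127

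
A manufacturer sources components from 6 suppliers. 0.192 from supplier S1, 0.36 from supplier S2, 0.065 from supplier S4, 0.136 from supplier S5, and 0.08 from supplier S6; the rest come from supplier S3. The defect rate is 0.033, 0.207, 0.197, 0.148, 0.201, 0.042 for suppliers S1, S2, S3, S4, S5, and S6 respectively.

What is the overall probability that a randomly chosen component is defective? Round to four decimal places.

P(S3) = 1 − (0.192 + 0.36 + 0.065 + 0.136 + 0.08) = 0.167.
Summing over the partition,
P(D) = P(D|S1)·P(S1) + P(D|S2)·P(S2) + P(D|S3)·P(S3) + P(D|S4)·P(S4) + P(D|S5)·P(S5) + P(D|S6)·P(S6)
      = 0.033·0.192 + 0.207·0.36 + 0.197·0.167 + 0.148·0.065 + 0.201·0.136 + 0.042·0.08
      = 0.006336 + 0.07452 + 0.032899 + 0.00962 + 0.027336 + 0.00336 = 0.154071

0.1541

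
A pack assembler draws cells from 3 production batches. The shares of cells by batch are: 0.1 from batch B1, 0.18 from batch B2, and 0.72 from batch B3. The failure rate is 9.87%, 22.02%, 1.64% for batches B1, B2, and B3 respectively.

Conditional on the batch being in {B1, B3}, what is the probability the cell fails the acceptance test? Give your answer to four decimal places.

Let S = {B1, B3}.
P(S) = 0.1 + 0.72 = 0.82.
P(F ∩ S) = 0.0987·0.1 + 0.0164·0.72 = 0.00987 + 0.011808 = 0.021678.
P(F | S) = 0.021678 / 0.82 = 0.026437…

0.0264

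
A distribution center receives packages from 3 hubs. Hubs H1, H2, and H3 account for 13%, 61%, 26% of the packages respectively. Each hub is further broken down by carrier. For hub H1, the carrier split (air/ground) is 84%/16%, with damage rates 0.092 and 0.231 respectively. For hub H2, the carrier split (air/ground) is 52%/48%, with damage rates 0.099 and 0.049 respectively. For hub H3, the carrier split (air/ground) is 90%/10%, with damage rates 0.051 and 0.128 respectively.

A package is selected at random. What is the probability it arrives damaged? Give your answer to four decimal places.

P(D) ≈ 0.0759

P(D|H1) = 0.84·0.092 + 0.16·0.231 = 0.07728 + 0.03696 = 0.11424
P(D|H2) = 0.52·0.099 + 0.48·0.049 = 0.05148 + 0.02352 = 0.075
P(D|H3) = 0.9·0.051 + 0.1·0.128 = 0.0459 + 0.0128 = 0.0587
By total probability over the outer partition,
P(D) = 0.13·0.11424 + 0.61·0.075 + 0.26·0.0587
      = 0.0148512 + 0.04575 + 0.015262 = 0.0758632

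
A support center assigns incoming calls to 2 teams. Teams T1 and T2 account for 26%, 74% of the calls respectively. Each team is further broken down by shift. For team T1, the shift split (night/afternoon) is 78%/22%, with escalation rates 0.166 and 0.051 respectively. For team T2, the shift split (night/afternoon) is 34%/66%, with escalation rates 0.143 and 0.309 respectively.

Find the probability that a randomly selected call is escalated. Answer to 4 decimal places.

P(E|T1) = 0.78·0.166 + 0.22·0.051 = 0.12948 + 0.01122 = 0.1407
P(E|T2) = 0.34·0.143 + 0.66·0.309 = 0.04862 + 0.20394 = 0.25256
By total probability over the outer partition,
P(E) = 0.26·0.1407 + 0.74·0.25256
      = 0.036582 + 0.1868944 = 0.2234764

P(E) ≈ 0.2235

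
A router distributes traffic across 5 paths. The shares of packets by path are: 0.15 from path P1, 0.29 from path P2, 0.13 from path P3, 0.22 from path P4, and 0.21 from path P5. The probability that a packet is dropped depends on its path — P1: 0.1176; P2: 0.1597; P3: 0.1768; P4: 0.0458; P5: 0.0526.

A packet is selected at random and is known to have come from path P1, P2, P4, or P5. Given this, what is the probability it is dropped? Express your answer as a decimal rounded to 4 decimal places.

Let S = {P1, P2, P4, P5}.
P(S) = 0.15 + 0.29 + 0.22 + 0.21 = 0.87.
P(L ∩ S) = 0.1176·0.15 + 0.1597·0.29 + 0.0458·0.22 + 0.0526·0.21 = 0.01764 + 0.046313 + 0.010076 + 0.011046 = 0.085075.
P(L | S) = 0.085075 / 0.87 = 0.097787…

0.0978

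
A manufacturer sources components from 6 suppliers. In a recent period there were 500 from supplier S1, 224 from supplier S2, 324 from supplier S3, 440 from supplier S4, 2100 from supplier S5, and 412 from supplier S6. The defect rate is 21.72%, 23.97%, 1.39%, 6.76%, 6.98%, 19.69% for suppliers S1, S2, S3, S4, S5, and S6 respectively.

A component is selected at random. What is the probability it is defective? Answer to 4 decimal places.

P(D) ≈ 0.1061

Total: 500 + 224 + 324 + 440 + 2100 + 412 = 4000.
P(S1) = 500/4000 = 0.125. P(S2) = 224/4000 = 0.056. P(S3) = 324/4000 = 0.081. P(S4) = 440/4000 = 0.11. P(S5) = 2100/4000 = 0.525. P(S6) = 412/4000 = 0.103.
P(D) = P(D|S1)·P(S1) + P(D|S2)·P(S2) + P(D|S3)·P(S3) + P(D|S4)·P(S4) + P(D|S5)·P(S5) + P(D|S6)·P(S6)
      = 0.2172·0.125 + 0.2397·0.056 + 0.0139·0.081 + 0.0676·0.11 + 0.0698·0.525 + 0.1969·0.103
      = 0.02715 + 0.0134232 + 0.0011259 + 0.007436 + 0.036645 + 0.0202807 = 0.1060608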